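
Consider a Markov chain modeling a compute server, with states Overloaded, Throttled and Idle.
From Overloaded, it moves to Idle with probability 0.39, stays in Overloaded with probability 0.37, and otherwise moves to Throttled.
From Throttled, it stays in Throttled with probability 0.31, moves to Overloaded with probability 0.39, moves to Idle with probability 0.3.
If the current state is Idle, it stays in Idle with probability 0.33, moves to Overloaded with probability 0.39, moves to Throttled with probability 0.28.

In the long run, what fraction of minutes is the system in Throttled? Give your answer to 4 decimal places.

Let the stationary distribution be π with π = πP and π_1 + π_2 + π_3 = 1.
π_1 = 0.37·π_1 + 0.39·π_2 + 0.39·π_3
π_2 = 0.24·π_1 + 0.31·π_2 + 0.28·π_3
Solving with the normalization constraint gives π = (0.3824, 0.2729, 0.3448).
So the stationary probability of Throttled is 0.2729.

0.2729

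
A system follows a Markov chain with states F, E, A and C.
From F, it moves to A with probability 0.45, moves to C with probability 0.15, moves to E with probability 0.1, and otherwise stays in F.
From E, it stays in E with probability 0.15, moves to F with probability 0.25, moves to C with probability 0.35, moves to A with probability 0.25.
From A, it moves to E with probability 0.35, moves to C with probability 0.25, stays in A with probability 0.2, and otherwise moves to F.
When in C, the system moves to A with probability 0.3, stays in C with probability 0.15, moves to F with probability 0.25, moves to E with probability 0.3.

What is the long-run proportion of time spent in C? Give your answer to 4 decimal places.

0.2257

Let the stationary distribution be π with π = πP and π_1 + π_2 + π_3 + π_4 = 1.
π_1 = 0.3·π_1 + 0.25·π_2 + 0.2·π_3 + 0.25·π_4
π_2 = 0.1·π_1 + 0.15·π_2 + 0.35·π_3 + 0.3·π_4
π_3 = 0.45·π_1 + 0.25·π_2 + 0.2·π_3 + 0.3·π_4
Solving with the normalization constraint gives π = (0.2476, 0.2307, 0.2960, 0.2257).
So the stationary probability of C is 0.2257.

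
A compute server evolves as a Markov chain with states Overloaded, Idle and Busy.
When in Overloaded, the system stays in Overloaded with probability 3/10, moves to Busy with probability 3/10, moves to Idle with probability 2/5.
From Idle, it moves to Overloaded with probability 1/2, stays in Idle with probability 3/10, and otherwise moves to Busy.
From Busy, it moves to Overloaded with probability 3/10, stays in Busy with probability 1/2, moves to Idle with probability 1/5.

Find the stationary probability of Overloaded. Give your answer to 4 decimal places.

Let the stationary distribution be π with π = πP and π_1 + π_2 + π_3 = 1.
π_1 = 0.3·π_1 + 0.5·π_2 + 0.3·π_3
π_2 = 0.4·π_1 + 0.3·π_2 + 0.2·π_3
Solving with the normalization constraint gives π = (0.3605, 0.3023, 0.3372).
So the stationary probability of Overloaded is 0.3605.

0.3605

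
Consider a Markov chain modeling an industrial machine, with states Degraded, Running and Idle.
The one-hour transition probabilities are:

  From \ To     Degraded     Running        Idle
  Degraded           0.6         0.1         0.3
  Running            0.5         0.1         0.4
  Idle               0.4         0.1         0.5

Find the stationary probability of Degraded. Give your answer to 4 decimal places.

0.5125

Let the stationary distribution be π with π = πP and π_1 + π_2 + π_3 = 1.
π_1 = 0.6·π_1 + 0.5·π_2 + 0.4·π_3
π_2 = 0.1·π_1 + 0.1·π_2 + 0.1·π_3
Solving with the normalization constraint gives π = (0.5125, 0.1000, 0.3875).
So the stationary probability of Degraded is 0.5125.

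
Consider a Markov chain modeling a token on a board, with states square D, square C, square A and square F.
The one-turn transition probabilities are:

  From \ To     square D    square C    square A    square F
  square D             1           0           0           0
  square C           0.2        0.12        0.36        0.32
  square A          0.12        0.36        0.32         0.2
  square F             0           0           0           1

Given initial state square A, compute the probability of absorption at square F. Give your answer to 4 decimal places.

0.6212

Let h(s) be the probability of absorption at square F starting from transient state s. Then h(square F) = 1 and h(square D) = 0. By first-step analysis:
h(square C) = 0.2·0 + 0.12·h(square C) + 0.36·h(square A) + 0.32·1
h(square A) = 0.12·0 + 0.36·h(square C) + 0.32·h(square A) + 0.2·1
Solving: h(square C) = 0.6177, h(square A) = 0.6212.
Starting from square A, the probability is 0.6212.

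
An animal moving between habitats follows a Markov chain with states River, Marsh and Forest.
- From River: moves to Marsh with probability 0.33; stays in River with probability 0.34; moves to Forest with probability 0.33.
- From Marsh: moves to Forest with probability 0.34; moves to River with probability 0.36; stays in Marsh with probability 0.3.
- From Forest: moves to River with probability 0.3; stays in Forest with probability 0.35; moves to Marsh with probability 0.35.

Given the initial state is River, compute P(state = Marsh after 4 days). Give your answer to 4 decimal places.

Propagate the distribution vector 4 days from River.
After 0 days: (1.0000, 0.0000, 0.0000)
After 1 day: (0.3400, 0.3300, 0.3300)
After 2 days: (0.3334, 0.3267, 0.3399)
After 3 days: (0.3329, 0.3270, 0.3401)
After 4 days: (0.3329, 0.3270, 0.3401)
P(in Marsh after 4 days) = 0.3270

0.3270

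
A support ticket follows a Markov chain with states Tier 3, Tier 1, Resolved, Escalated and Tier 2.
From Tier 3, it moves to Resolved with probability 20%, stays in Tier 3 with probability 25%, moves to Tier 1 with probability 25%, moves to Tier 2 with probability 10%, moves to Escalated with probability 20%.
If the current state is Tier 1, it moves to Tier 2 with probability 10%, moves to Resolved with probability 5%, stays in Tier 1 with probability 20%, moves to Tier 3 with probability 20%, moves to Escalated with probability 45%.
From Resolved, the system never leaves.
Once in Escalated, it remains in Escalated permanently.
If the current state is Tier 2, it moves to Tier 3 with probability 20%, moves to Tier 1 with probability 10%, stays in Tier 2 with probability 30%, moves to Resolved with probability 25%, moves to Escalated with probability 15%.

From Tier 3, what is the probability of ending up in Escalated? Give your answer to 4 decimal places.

0.5896

Let h(s) be the probability of absorption at Escalated starting from transient state s. Then h(Escalated) = 1 and h(Resolved) = 0. By first-step analysis:
h(Tier 3) = 0.25·h(Tier 3) + 0.25·h(Tier 1) + 0.2·0 + 0.2·1 + 0.1·h(Tier 2)
h(Tier 1) = 0.2·h(Tier 3) + 0.2·h(Tier 1) + 0.05·0 + 0.45·1 + 0.1·h(Tier 2)
h(Tier 2) = 0.2·h(Tier 3) + 0.1·h(Tier 1) + 0.25·0 + 0.15·1 + 0.3·h(Tier 2)
Solving: h(Tier 3) = 0.5896, h(Tier 1) = 0.7715, h(Tier 2) = 0.4929.
Starting from Tier 3, the probability is 0.5896.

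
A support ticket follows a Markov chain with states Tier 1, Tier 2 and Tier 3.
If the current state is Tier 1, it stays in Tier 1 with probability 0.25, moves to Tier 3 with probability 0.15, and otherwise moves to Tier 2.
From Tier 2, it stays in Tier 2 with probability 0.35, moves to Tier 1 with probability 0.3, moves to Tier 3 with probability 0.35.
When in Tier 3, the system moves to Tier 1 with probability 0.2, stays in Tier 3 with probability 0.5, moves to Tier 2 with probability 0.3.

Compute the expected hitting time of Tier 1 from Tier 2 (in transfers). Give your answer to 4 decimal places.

Let t(s) be the expected number of transfers to first reach Tier 1 from state s, with t(Tier 1) = 0. Conditioning on the first transfer:
t(Tier 2) = 1 + 0.35·t(Tier 2) + 0.35·t(Tier 3)
t(Tier 3) = 1 + 0.3·t(Tier 2) + 0.5·t(Tier 3)
Solving: t(Tier 2) = 3.8636, t(Tier 3) = 4.3182.
Expected transfers from Tier 2 to Tier 1: 3.8636.

3.8636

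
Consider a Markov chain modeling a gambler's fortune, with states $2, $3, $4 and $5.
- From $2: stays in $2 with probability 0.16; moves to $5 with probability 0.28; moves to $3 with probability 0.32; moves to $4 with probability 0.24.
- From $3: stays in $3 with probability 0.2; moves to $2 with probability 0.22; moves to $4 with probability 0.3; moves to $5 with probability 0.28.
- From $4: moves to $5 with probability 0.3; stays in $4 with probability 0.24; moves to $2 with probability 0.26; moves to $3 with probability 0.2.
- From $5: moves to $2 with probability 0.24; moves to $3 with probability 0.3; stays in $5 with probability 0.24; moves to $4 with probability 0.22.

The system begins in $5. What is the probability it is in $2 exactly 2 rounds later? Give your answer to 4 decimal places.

Propagate the distribution vector 2 rounds from $5.
After 0 rounds: (0.0000, 0.0000, 0.0000, 1.0000)
After 1 round: (0.2400, 0.3000, 0.2200, 0.2400)
After 2 rounds: (0.2192, 0.2528, 0.2532, 0.2748)
P(in $2 after 2 rounds) = 0.2192

0.2192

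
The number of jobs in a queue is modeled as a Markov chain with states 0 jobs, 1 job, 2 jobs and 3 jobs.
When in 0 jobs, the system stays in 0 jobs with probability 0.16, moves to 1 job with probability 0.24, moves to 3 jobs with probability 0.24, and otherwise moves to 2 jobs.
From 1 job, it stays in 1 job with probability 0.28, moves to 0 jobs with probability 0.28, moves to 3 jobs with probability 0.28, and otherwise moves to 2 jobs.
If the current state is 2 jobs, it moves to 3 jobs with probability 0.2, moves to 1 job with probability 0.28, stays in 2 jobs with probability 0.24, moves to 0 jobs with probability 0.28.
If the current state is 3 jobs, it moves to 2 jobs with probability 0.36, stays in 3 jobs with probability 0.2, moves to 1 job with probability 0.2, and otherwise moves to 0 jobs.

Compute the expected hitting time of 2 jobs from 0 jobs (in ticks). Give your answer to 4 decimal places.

Let t(s) be the expected number of ticks to first reach 2 jobs from state s, with t(2 jobs) = 0. Conditioning on the first tick:
t(0 jobs) = 1 + 0.16·t(0 jobs) + 0.24·t(1 job) + 0.24·t(3 jobs)
t(1 job) = 1 + 0.28·t(0 jobs) + 0.28·t(1 job) + 0.28·t(3 jobs)
t(3 jobs) = 1 + 0.24·t(0 jobs) + 0.2·t(1 job) + 0.2·t(3 jobs)
Solving: t(0 jobs) = 3.2051, t(1 job) = 3.8718, t(3 jobs) = 3.1795.
Expected ticks from 0 jobs to 2 jobs: 3.2051.

3.2051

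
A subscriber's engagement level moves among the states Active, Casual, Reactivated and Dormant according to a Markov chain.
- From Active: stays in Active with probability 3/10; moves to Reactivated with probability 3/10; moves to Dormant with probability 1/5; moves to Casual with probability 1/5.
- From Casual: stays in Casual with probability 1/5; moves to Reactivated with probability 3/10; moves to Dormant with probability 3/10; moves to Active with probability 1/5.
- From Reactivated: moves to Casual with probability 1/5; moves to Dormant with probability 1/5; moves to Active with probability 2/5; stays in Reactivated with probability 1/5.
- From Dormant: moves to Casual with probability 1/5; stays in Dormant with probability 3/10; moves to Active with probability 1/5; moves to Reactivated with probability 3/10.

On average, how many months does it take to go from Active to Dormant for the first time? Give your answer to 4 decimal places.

Let t(s) be the expected number of months to first reach Dormant from state s, with t(Dormant) = 0. Conditioning on the first month:
t(Active) = 1 + 0.3·t(Active) + 0.2·t(Casual) + 0.3·t(Reactivated)
t(Casual) = 1 + 0.2·t(Active) + 0.2·t(Casual) + 0.3·t(Reactivated)
t(Reactivated) = 1 + 0.4·t(Active) + 0.2·t(Casual) + 0.2·t(Reactivated)
Solving: t(Active) = 4.5455, t(Casual) = 4.0909, t(Reactivated) = 4.5455.
Expected months from Active to Dormant: 4.5455.

4.5455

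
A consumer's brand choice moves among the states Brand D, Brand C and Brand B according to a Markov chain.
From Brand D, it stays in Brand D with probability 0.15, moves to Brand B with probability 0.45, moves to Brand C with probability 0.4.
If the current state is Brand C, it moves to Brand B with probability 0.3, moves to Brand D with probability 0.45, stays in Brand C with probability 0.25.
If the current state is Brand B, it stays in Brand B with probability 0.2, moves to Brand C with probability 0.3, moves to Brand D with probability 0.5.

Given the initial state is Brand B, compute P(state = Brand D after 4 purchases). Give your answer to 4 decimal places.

Propagate the distribution vector 4 purchases from Brand B.
After 0 purchases: (0.0000, 0.0000, 1.0000)
After 1 purchase: (0.5000, 0.3000, 0.2000)
After 2 purchases: (0.3100, 0.3350, 0.3550)
After 3 purchases: (0.3748, 0.3143, 0.3110)
After 4 purchases: (0.3531, 0.3218, 0.3251)
P(in Brand D after 4 purchases) = 0.3531

0.3531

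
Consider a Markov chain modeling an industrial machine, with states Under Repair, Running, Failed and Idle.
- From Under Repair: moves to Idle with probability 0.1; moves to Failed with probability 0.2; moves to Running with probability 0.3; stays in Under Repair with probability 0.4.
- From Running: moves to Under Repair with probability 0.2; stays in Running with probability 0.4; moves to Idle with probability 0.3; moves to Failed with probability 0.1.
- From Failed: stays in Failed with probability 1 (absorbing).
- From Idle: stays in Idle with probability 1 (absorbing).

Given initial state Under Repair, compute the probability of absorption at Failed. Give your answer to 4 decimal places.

Let h(s) be the probability of absorption at Failed starting from transient state s. Then h(Failed) = 1 and h(Idle) = 0. By first-step analysis:
h(Under Repair) = 0.4·h(Under Repair) + 0.3·h(Running) + 0.2·1 + 0.1·0
h(Running) = 0.2·h(Under Repair) + 0.4·h(Running) + 0.1·1 + 0.3·0
Solving: h(Under Repair) = 0.5000, h(Running) = 0.3333.
Starting from Under Repair, the probability is 0.5000.

0.5000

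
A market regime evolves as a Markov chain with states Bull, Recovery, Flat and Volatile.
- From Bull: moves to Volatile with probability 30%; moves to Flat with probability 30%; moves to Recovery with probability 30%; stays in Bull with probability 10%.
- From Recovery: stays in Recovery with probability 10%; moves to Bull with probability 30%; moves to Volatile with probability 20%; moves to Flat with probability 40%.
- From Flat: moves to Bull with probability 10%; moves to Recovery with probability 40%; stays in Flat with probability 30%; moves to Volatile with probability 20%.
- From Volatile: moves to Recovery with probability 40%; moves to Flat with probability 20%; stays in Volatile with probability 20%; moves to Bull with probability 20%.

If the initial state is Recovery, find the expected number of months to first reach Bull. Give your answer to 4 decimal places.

4.6610

Let t(s) be the expected number of months to first reach Bull from state s, with t(Bull) = 0. Conditioning on the first month:
t(Recovery) = 1 + 0.1·t(Recovery) + 0.4·t(Flat) + 0.2·t(Volatile)
t(Flat) = 1 + 0.4·t(Recovery) + 0.3·t(Flat) + 0.2·t(Volatile)
t(Volatile) = 1 + 0.4·t(Recovery) + 0.2·t(Flat) + 0.2·t(Volatile)
Solving: t(Recovery) = 4.6610, t(Flat) = 5.5085, t(Volatile) = 4.9576.
Expected months from Recovery to Bull: 4.6610.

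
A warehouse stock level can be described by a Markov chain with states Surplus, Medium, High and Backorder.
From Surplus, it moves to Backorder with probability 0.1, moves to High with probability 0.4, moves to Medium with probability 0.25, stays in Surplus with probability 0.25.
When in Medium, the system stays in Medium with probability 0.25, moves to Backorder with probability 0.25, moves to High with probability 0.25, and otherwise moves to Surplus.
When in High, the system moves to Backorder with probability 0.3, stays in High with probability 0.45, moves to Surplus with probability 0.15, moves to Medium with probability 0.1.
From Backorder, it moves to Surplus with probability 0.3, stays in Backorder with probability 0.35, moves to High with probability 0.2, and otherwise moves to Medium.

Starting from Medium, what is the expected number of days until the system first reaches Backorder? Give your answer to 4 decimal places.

Let t(s) be the expected number of days to first reach Backorder from state s, with t(Backorder) = 0. Conditioning on the first day:
t(Surplus) = 1 + 0.25·t(Surplus) + 0.25·t(Medium) + 0.4·t(High)
t(Medium) = 1 + 0.25·t(Surplus) + 0.25·t(Medium) + 0.25·t(High)
t(High) = 1 + 0.15·t(Surplus) + 0.1·t(Medium) + 0.45·t(High)
Solving: t(Surplus) = 4.8339, t(Medium) = 4.2476, t(High) = 3.9088.
Expected days from Medium to Backorder: 4.2476.

4.2476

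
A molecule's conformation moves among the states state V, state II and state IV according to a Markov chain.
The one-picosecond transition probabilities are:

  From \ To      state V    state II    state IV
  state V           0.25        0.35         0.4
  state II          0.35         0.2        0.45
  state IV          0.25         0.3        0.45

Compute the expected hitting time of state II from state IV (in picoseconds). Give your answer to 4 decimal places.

3.2000

Let t(s) be the expected number of picoseconds to first reach state II from state s, with t(state II) = 0. Conditioning on the first picosecond:
t(state V) = 1 + 0.25·t(state V) + 0.4·t(state IV)
t(state IV) = 1 + 0.25·t(state V) + 0.45·t(state IV)
Solving: t(state V) = 3.0400, t(state IV) = 3.2000.
Expected picoseconds from state IV to state II: 3.2000.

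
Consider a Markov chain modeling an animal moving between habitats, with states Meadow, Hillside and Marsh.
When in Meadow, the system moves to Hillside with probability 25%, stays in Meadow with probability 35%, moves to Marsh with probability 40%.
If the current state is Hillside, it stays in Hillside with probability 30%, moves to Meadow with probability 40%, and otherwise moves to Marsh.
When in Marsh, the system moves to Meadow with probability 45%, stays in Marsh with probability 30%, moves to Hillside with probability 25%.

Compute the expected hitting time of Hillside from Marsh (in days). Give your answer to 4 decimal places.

Let t(s) be the expected number of days to first reach Hillside from state s, with t(Hillside) = 0. Conditioning on the first day:
t(Meadow) = 1 + 0.35·t(Meadow) + 0.4·t(Marsh)
t(Marsh) = 1 + 0.45·t(Meadow) + 0.3·t(Marsh)
Solving: t(Meadow) = 4.0000, t(Marsh) = 4.0000.
Expected days from Marsh to Hillside: 4.0000.

4.0000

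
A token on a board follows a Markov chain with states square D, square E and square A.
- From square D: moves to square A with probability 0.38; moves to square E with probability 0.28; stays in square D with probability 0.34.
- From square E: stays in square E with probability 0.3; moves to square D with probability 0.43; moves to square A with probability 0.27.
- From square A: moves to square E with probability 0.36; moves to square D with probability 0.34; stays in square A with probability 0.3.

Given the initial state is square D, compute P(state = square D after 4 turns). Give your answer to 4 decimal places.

0.3681

Propagate the distribution vector 4 turns from square D.
After 0 turns: (1.0000, 0.0000, 0.0000)
After 1 turn: (0.3400, 0.2800, 0.3800)
After 2 turns: (0.3652, 0.3160, 0.3188)
After 3 turns: (0.3684, 0.3118, 0.3197)
After 4 turns: (0.3681, 0.3118, 0.3201)
P(in square D after 4 turns) = 0.3681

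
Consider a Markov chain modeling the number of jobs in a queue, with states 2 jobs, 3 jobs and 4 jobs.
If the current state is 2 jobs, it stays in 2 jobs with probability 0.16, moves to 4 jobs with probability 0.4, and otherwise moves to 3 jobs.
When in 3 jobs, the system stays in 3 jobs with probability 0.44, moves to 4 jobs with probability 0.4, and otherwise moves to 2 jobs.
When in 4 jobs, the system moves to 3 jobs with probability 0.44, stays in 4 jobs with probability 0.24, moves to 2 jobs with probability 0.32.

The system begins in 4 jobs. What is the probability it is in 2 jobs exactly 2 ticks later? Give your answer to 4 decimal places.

Sum over the intermediate state after 1 tick:
P = P(4 jobs→2 jobs)·P(2 jobs→2 jobs) + P(4 jobs→3 jobs)·P(3 jobs→2 jobs) + P(4 jobs→4 jobs)·P(4 jobs→2 jobs)
  = 0.32×0.16 + 0.44×0.16 + 0.24×0.32
  = 0.0512 + 0.0704 + 0.0768 = 0.1984

0.1984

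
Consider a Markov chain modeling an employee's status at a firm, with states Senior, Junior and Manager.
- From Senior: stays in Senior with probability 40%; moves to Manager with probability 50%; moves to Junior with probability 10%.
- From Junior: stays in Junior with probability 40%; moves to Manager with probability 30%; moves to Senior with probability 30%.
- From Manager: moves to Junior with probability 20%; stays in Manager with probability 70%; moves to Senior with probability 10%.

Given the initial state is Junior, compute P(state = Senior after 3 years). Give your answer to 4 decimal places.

0.2310

Propagate the distribution vector 3 years from Junior.
After 0 years: (0.0000, 1.0000, 0.0000)
After 1 year: (0.3000, 0.4000, 0.3000)
After 2 years: (0.2700, 0.2500, 0.4800)
After 3 years: (0.2310, 0.2230, 0.5460)
P(in Senior after 3 years) = 0.2310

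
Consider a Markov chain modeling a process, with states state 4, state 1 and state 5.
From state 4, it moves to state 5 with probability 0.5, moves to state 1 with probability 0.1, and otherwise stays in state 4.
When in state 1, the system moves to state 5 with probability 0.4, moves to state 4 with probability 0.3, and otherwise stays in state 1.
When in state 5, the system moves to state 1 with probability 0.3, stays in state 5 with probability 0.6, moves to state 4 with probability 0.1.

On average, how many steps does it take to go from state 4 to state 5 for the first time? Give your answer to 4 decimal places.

Let t(s) be the expected number of steps to first reach state 5 from state s, with t(state 5) = 0. Conditioning on the first step:
t(state 4) = 1 + 0.4·t(state 4) + 0.1·t(state 1)
t(state 1) = 1 + 0.3·t(state 4) + 0.3·t(state 1)
Solving: t(state 4) = 2.0513, t(state 1) = 2.3077.
Expected steps from state 4 to state 5: 2.0513.

2.0513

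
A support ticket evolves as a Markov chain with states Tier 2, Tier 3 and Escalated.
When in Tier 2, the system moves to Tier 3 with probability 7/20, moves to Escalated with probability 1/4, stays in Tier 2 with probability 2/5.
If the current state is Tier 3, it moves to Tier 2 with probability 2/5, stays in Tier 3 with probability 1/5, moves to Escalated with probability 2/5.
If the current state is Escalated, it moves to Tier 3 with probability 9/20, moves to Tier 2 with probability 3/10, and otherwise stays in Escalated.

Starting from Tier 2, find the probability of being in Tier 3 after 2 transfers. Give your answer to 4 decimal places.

Sum over the intermediate state after 1 transfer:
P = P(Tier 2→Tier 2)·P(Tier 2→Tier 3) + P(Tier 2→Tier 3)·P(Tier 3→Tier 3) + P(Tier 2→Escalated)·P(Escalated→Tier 3)
  = 0.4×0.35 + 0.35×0.2 + 0.25×0.45
  = 0.1400 + 0.0700 + 0.1125 = 0.3225

0.3225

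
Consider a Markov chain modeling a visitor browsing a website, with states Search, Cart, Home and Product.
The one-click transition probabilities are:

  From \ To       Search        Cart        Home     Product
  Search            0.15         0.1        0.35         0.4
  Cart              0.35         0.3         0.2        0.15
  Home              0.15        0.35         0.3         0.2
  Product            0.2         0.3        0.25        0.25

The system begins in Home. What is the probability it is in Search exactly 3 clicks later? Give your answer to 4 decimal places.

Propagate the distribution vector 3 clicks from Home.
After 0 clicks: (0.0000, 0.0000, 1.0000, 0.0000)
After 1 click: (0.1500, 0.3500, 0.3000, 0.2000)
After 2 clicks: (0.2300, 0.2850, 0.2625, 0.2225)
After 3 clicks: (0.2181, 0.2671, 0.2719, 0.2429)
P(in Search after 3 clicks) = 0.2181

0.2181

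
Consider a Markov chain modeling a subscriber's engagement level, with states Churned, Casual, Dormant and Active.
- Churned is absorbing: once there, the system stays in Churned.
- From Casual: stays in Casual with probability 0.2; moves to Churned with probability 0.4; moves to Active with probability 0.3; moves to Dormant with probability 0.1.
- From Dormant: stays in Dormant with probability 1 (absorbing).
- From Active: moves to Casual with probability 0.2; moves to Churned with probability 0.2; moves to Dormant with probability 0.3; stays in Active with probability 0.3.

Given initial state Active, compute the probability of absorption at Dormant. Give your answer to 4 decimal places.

0.5200

Let h(s) be the probability of absorption at Dormant starting from transient state s. Then h(Dormant) = 1 and h(Churned) = 0. By first-step analysis:
h(Casual) = 0.4·0 + 0.2·h(Casual) + 0.1·1 + 0.3·h(Active)
h(Active) = 0.2·0 + 0.2·h(Casual) + 0.3·1 + 0.3·h(Active)
Solving: h(Casual) = 0.3200, h(Active) = 0.5200.
Starting from Active, the probability is 0.5200.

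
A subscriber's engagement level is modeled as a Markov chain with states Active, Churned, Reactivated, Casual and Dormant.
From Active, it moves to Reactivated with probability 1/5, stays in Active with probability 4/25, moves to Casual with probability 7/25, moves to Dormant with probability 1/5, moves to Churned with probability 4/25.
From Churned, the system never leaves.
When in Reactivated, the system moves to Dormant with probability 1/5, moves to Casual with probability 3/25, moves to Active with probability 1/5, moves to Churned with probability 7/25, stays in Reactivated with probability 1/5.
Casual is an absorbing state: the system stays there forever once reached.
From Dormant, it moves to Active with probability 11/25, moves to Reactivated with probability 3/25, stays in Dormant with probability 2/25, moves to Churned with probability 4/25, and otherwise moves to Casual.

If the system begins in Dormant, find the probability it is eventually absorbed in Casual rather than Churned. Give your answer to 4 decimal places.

0.5429

Let h(s) be the probability of absorption at Casual starting from transient state s. Then h(Casual) = 1 and h(Churned) = 0. By first-step analysis:
h(Active) = 0.16·h(Active) + 0.16·0 + 0.2·h(Reactivated) + 0.28·1 + 0.2·h(Dormant)
h(Reactivated) = 0.2·h(Active) + 0.28·0 + 0.2·h(Reactivated) + 0.12·1 + 0.2·h(Dormant)
h(Dormant) = 0.44·h(Active) + 0.16·0 + 0.12·h(Reactivated) + 0.2·1 + 0.08·h(Dormant)
Solving: h(Active) = 0.5642, h(Reactivated) = 0.4268, h(Dormant) = 0.5429.
Starting from Dormant, the probability is 0.5429.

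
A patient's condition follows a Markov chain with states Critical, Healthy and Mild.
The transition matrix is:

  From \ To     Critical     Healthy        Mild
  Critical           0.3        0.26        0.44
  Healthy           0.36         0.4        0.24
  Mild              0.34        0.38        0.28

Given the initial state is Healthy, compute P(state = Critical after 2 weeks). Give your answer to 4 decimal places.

Sum over the intermediate state after 1 week:
P = P(Healthy→Critical)·P(Critical→Critical) + P(Healthy→Healthy)·P(Healthy→Critical) + P(Healthy→Mild)·P(Mild→Critical)
  = 0.36×0.3 + 0.4×0.36 + 0.24×0.34
  = 0.1080 + 0.1440 + 0.0816 = 0.3336

0.3336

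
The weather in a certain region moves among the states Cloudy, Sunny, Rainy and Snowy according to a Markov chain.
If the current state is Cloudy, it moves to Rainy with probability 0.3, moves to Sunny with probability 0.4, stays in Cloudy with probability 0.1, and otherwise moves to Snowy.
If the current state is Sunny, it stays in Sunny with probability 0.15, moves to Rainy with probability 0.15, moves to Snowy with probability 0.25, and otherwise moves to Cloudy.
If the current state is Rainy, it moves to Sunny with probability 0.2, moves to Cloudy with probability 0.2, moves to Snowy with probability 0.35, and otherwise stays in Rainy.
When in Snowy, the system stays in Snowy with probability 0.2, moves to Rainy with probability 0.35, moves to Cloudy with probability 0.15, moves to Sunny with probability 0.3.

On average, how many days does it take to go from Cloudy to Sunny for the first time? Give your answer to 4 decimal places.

Let t(s) be the expected number of days to first reach Sunny from state s, with t(Sunny) = 0. Conditioning on the first day:
t(Cloudy) = 1 + 0.1·t(Cloudy) + 0.3·t(Rainy) + 0.2·t(Snowy)
t(Rainy) = 1 + 0.2·t(Cloudy) + 0.25·t(Rainy) + 0.35·t(Snowy)
t(Snowy) = 1 + 0.15·t(Cloudy) + 0.35·t(Rainy) + 0.2·t(Snowy)
Solving: t(Cloudy) = 3.1639, t(Rainy) = 3.8164, t(Snowy) = 3.5129.
Expected days from Cloudy to Sunny: 3.1639.

3.1639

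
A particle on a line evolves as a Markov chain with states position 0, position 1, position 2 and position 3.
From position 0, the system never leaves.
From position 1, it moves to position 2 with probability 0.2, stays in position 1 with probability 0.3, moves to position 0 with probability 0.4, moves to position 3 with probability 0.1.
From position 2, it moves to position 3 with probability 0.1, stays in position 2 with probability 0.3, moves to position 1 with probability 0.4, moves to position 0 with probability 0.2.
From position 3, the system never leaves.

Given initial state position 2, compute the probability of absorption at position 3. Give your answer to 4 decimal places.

Let h(s) be the probability of absorption at position 3 starting from transient state s. Then h(position 3) = 1 and h(position 0) = 0. By first-step analysis:
h(position 1) = 0.4·0 + 0.3·h(position 1) + 0.2·h(position 2) + 0.1·1
h(position 2) = 0.2·0 + 0.4·h(position 1) + 0.3·h(position 2) + 0.1·1
Solving: h(position 1) = 0.2195, h(position 2) = 0.2683.
Starting from position 2, the probability is 0.2683.

0.2683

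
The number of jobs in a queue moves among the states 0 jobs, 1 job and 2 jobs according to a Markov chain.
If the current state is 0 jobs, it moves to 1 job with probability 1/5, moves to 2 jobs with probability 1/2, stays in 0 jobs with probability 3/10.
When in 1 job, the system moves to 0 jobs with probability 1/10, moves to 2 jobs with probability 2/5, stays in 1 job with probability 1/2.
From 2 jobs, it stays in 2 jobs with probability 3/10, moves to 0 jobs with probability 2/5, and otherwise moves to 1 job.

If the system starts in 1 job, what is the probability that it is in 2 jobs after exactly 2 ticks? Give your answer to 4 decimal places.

0.3700

Sum over the intermediate state after 1 tick:
P = P(1 job→0 jobs)·P(0 jobs→2 jobs) + P(1 job→1 job)·P(1 job→2 jobs) + P(1 job→2 jobs)·P(2 jobs→2 jobs)
  = 0.1×0.5 + 0.5×0.4 + 0.4×0.3
  = 0.0500 + 0.2000 + 0.1200 = 0.3700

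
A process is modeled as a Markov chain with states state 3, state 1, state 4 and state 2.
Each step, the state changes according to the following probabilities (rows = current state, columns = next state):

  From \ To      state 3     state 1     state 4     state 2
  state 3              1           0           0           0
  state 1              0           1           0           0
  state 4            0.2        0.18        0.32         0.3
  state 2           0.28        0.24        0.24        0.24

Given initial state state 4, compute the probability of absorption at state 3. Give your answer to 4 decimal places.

Let h(s) be the probability of absorption at state 3 starting from transient state s. Then h(state 3) = 1 and h(state 1) = 0. By first-step analysis:
h(state 4) = 0.2·1 + 0.18·0 + 0.32·h(state 4) + 0.3·h(state 2)
h(state 2) = 0.28·1 + 0.24·0 + 0.24·h(state 4) + 0.24·h(state 2)
Solving: h(state 4) = 0.5306, h(state 2) = 0.5360.
Starting from state 4, the probability is 0.5306.

0.5306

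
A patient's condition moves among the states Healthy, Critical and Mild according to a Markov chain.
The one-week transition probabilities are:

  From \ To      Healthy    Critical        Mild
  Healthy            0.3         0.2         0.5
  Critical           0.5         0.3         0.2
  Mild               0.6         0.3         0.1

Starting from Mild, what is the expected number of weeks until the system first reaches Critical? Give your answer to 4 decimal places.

3.9394

Let t(s) be the expected number of weeks to first reach Critical from state s, with t(Critical) = 0. Conditioning on the first week:
t(Healthy) = 1 + 0.3·t(Healthy) + 0.5·t(Mild)
t(Mild) = 1 + 0.6·t(Healthy) + 0.1·t(Mild)
Solving: t(Healthy) = 4.2424, t(Mild) = 3.9394.
Expected weeks from Mild to Critical: 3.9394.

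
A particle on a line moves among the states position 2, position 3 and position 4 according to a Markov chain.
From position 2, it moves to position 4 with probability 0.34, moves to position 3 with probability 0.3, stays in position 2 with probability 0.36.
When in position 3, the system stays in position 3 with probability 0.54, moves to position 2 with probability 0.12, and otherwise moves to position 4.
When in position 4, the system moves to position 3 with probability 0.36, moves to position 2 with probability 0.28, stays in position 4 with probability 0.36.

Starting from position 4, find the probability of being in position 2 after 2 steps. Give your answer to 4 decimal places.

0.2448

Sum over the intermediate state after 1 step:
P = P(position 4→position 2)·P(position 2→position 2) + P(position 4→position 3)·P(position 3→position 2) + P(position 4→position 4)·P(position 4→position 2)
  = 0.28×0.36 + 0.36×0.12 + 0.36×0.28
  = 0.1008 + 0.0432 + 0.1008 = 0.2448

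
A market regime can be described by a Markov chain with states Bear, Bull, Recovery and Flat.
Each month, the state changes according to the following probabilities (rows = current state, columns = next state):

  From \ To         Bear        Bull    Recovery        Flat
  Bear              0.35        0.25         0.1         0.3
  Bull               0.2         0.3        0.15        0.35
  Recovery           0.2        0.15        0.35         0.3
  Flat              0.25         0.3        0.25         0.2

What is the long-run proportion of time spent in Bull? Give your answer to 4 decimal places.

0.2563

Let the stationary distribution be π with π = πP and π_1 + π_2 + π_3 + π_4 = 1.
π_1 = 0.35·π_1 + 0.2·π_2 + 0.2·π_3 + 0.25·π_4
π_2 = 0.25·π_1 + 0.3·π_2 + 0.15·π_3 + 0.3·π_4
π_3 = 0.1·π_1 + 0.15·π_2 + 0.35·π_3 + 0.25·π_4
Solving with the normalization constraint gives π = (0.2520, 0.2563, 0.2073, 0.2844).
So the stationary probability of Bull is 0.2563.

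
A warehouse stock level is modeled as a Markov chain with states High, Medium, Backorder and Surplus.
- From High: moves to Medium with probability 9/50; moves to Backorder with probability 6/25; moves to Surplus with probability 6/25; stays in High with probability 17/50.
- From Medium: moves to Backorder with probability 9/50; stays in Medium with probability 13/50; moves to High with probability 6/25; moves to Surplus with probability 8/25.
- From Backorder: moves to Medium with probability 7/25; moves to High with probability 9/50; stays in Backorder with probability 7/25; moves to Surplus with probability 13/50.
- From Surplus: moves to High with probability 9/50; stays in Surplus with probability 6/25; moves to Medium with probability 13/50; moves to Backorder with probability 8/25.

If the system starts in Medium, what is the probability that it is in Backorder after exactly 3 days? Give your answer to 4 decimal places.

Propagate the distribution vector 3 days from Medium.
After 0 days: (0.0000, 1.0000, 0.0000, 0.0000)
After 1 day: (0.2400, 0.2600, 0.1800, 0.3200)
After 2 days: (0.2340, 0.2444, 0.2572, 0.2644)
After 3 days: (0.2321, 0.2464, 0.2568, 0.2647)
P(in Backorder after 3 days) = 0.2568

0.2568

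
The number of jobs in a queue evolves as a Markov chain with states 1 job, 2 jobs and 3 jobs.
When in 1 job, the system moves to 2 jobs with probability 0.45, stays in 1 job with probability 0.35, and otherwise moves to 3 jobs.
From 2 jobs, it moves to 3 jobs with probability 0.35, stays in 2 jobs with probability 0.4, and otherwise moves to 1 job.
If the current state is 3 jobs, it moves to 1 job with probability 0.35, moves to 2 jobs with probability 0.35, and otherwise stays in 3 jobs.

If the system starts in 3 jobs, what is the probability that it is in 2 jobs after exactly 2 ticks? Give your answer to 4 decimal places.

Sum over the intermediate state after 1 tick:
P = P(3 jobs→1 job)·P(1 job→2 jobs) + P(3 jobs→2 jobs)·P(2 jobs→2 jobs) + P(3 jobs→3 jobs)·P(3 jobs→2 jobs)
  = 0.35×0.45 + 0.35×0.4 + 0.3×0.35
  = 0.1575 + 0.1400 + 0.1050 = 0.4025

0.4025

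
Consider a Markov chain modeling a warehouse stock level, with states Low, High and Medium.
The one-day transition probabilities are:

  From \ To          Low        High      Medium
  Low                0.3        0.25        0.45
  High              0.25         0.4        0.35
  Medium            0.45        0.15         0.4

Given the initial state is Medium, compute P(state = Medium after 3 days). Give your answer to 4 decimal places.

Propagate the distribution vector 3 days from Medium.
After 0 days: (0.0000, 0.0000, 1.0000)
After 1 day: (0.4500, 0.1500, 0.4000)
After 2 days: (0.3525, 0.2325, 0.4150)
After 3 days: (0.3506, 0.2434, 0.4060)
P(in Medium after 3 days) = 0.4060

0.4060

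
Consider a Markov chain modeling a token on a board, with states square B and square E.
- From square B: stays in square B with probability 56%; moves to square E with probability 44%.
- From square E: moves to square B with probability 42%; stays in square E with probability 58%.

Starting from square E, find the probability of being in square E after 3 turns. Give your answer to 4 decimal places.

0.5130

Propagate the distribution vector 3 turns from square E.
After 0 turns: (0.0000, 1.0000)
After 1 turn: (0.4200, 0.5800)
After 2 turns: (0.4788, 0.5212)
After 3 turns: (0.4870, 0.5130)
P(in square E after 3 turns) = 0.5130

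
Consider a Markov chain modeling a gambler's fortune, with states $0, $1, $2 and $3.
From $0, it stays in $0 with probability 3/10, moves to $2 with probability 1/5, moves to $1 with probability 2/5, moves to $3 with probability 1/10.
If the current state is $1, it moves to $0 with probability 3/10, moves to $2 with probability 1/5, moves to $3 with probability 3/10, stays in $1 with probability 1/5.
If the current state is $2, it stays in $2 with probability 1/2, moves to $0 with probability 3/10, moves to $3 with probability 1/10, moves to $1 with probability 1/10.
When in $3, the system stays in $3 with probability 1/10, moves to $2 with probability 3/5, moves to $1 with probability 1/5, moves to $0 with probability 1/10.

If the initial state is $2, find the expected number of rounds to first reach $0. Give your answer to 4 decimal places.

3.6364

Let t(s) be the expected number of rounds to first reach $0 from state s, with t($0) = 0. Conditioning on the first round:
t($1) = 1 + 0.2·t($1) + 0.2·t($2) + 0.3·t($3)
t($2) = 1 + 0.1·t($1) + 0.5·t($2) + 0.1·t($3)
t($3) = 1 + 0.2·t($1) + 0.6·t($2) + 0.1·t($3)
Solving: t($1) = 3.8017, t($2) = 3.6364, t($3) = 4.3802.
Expected rounds from $2 to $0: 3.6364.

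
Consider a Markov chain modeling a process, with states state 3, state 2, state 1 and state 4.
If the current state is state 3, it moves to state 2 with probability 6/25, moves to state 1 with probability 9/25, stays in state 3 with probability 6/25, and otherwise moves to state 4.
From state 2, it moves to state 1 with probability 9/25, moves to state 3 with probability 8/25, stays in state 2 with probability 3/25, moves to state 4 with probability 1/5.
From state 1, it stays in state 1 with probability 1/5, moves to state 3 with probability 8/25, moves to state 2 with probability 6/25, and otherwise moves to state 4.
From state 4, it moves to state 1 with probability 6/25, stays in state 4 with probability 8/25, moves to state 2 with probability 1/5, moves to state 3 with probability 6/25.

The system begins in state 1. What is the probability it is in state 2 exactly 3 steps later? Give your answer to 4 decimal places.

0.2068

Propagate the distribution vector 3 steps from state 1.
After 0 steps: (0.0000, 0.0000, 1.0000, 0.0000)
After 1 step: (0.3200, 0.2400, 0.2000, 0.2400)
After 2 steps: (0.2752, 0.2016, 0.2992, 0.2240)
After 3 steps: (0.2801, 0.2068, 0.2852, 0.2278)
P(in state 2 after 3 steps) = 0.2068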